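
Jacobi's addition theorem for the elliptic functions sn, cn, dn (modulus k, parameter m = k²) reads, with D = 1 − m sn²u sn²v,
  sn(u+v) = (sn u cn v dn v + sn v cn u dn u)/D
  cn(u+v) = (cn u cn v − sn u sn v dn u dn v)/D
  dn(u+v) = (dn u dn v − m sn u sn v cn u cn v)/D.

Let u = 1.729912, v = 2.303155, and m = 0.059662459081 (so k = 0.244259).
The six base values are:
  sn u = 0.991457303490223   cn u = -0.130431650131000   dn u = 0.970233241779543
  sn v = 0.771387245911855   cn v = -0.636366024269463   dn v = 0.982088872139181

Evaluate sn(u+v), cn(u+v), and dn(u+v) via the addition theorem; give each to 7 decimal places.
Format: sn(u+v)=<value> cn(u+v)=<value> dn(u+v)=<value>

m = k² = 0.059662459081
D = 1 − m·sn²u·sn²v = 0.9651025181454566
sn(u+v) = (sn u·cn v·dn v + sn v·cn u·dn u)/D = -0.7172474584275431/0.9651025181454566 = -0.7431826618852965
cn(u+v) = (cn u·cn v − sn u·sn v·dn u·dn v)/D = -0.645739075718615/0.9651025181454566 = -0.6690885823813503
dn(u+v) = (dn u·dn v − m·sn u·sn v·cn u·cn v)/D = 0.9490679013673602/0.9651025181454566 = 0.9833855818665684

sn(u+v)=-0.7431827 cn(u+v)=-0.6690886 dn(u+v)=0.9833856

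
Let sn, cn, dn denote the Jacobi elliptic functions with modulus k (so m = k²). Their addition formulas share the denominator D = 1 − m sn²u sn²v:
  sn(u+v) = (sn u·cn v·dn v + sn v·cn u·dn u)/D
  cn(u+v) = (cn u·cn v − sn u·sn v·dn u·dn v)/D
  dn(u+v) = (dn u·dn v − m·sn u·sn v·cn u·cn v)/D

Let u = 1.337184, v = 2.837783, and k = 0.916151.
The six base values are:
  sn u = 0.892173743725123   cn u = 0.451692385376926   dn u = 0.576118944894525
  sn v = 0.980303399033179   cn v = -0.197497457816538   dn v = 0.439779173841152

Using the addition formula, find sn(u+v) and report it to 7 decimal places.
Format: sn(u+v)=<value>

sn(u+v)=0.4961644

m = k² = 0.839332654801
D = 1 − m·sn²u·sn²v = 0.3579719348383668
sn(u+v) = (sn u·cn v·dn v + sn v·cn u·dn u)/D = 0.1776129324000925/0.3579719348383668 = 0.4961644059618505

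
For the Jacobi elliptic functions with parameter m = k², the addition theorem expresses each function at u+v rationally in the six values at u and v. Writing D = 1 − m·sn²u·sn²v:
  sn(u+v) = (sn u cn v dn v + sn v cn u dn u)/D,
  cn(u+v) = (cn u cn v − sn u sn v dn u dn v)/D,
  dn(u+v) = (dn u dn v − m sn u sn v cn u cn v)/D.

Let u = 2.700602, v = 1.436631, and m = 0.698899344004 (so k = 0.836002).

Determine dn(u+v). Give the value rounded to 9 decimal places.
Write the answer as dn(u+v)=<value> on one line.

dn(u+v)=0.999963252

sn u = 0.9360586393362361, cn u = -0.351844033236311, dn u = 0.6225916460636009
sn v = 0.9337888108464575, cn v = 0.3578246172889154, dn v = 0.6249693187808854
m = k² = 0.698899344004
D = 1 − m·sn²u·sn²v = 0.4660285020798499
dn(u+v) = (dn u·dn v − m·sn u·sn v·cn u·cn v)/D = 0.466011376254061/0.4660285020798499 = 0.9999632515485374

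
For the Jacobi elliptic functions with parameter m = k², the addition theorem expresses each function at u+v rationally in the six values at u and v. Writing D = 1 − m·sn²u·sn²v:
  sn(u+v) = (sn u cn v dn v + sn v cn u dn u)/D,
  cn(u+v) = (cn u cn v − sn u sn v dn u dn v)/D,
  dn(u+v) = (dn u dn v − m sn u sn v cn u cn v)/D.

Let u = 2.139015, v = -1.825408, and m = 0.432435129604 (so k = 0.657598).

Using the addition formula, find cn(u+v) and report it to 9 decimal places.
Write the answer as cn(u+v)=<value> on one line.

sn u = 0.9671697707125187, cn u = -0.2541311366595877, dn u = 0.7716817157144658
sn v = -0.9998268725793171, cn v = -0.01860711875229482, dn v = 0.7534683737170254
m = k² = 0.432435129604
D = 1 − m·sn²u·sn²v = 0.5956327208649345
cn(u+v) = (cn u·cn v − sn u·sn v·dn u·dn v)/D = 0.566980322348519/0.5956327208649345 = 0.9518958621433548

cn(u+v)=0.951895862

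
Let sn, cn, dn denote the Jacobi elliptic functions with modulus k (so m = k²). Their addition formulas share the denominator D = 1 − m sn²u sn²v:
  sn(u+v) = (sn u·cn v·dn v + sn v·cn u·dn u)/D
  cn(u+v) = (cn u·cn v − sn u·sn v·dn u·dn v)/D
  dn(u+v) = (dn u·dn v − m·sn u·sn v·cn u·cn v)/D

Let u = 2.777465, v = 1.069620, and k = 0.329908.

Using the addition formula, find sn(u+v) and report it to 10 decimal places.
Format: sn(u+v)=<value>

sn(u+v)=-0.5732369995

sn u = 0.4382351033324605, cn u = -0.8988603863822166, dn u = 0.9894935138847567
sn v = 0.8684168162221279, cn v = 0.4958348851206648, dn v = 0.9580809431754411
m = k² = 0.108839288464
D = 1 − m·sn²u·sn²v = 0.9842363614649855
sn(u+v) = (sn u·cn v·dn v + sn v·cn u·dn u)/D = -0.5642006986630237/0.9842363614649855 = -0.5732369995183269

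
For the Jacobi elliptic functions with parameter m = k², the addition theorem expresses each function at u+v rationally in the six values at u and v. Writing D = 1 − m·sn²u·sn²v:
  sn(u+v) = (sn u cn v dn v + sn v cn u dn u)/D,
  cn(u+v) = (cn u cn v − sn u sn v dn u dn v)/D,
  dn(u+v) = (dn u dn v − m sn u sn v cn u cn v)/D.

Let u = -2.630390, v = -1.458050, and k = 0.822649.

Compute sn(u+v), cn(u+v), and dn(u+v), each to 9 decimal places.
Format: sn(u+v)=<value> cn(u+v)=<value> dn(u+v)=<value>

sn(u+v)=0.003537829 cn(u+v)=-0.999993742 dn(u+v)=0.999995765

sn u = -0.9403452327191388, cn u = -0.3402217560685805, dn u = 0.6337058982020514
sn v = -0.9411051720085385, cn v = 0.3381139677960363, dn v = 0.6329419834087326
m = k² = 0.676751377201
D = 1 − m·sn²u·sn²v = 0.4699948094063853
sn(u+v) = (sn u·cn v·dn v + sn v·cn u·dn u)/D = 0.001662761254955258/0.4699948094063853 = 0.003537828975293079
cn(u+v) = (cn u·cn v − sn u·sn v·dn u·dn v)/D = -0.4699918681147084/0.4699948094063853 = -0.9999937418634887
dn(u+v) = (dn u·dn v − m·sn u·sn v·cn u·cn v)/D = 0.4699928188852056/0.4699948094063853 = 0.999995764801781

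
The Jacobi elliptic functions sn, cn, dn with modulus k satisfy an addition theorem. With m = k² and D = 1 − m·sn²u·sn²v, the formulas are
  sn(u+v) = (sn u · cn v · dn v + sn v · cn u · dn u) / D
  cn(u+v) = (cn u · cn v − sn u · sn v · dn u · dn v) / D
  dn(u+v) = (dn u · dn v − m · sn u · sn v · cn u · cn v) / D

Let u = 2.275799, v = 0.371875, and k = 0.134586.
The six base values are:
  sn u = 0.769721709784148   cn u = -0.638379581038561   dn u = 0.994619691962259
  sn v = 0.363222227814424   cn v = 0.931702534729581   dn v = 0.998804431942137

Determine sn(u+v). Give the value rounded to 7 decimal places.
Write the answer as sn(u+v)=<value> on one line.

m = k² = 0.018113391396
D = 1 − m·sn²u·sn²v = 0.9985841668423679
sn(u+v) = (sn u·cn v·dn v + sn v·cn u·dn u)/D = 0.4856681624815499/0.9985841668423679 = 0.4863567625123535

sn(u+v)=0.4863568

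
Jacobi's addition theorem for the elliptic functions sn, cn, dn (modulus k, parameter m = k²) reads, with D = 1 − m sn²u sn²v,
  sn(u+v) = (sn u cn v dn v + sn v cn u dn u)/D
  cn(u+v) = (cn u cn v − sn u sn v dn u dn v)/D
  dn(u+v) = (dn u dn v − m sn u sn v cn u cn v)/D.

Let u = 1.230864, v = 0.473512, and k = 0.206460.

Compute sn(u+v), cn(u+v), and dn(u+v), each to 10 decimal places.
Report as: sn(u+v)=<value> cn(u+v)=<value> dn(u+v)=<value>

sn u = 0.9394753329844255, cn u = 0.3426165476356956, dn u = 0.9810086323459879
sn v = 0.455373012877569, cn v = 0.8903007464575133, dn v = 0.9955706569767084
m = k² = 0.0426257316
D = 1 − m·sn²u·sn²v = 0.9921985166205568
sn(u+v) = (sn u·cn v·dn v + sn v·cn u·dn u)/D = 0.9857661467764436/0.9921985166205568 = 0.9935170535569616
cn(u+v) = (cn u·cn v − sn u·sn v·dn u·dn v)/D = -0.1127962776582473/0.9921985166205568 = -0.1136831750589923
dn(u+v) = (dn u·dn v − m·sn u·sn v·cn u·cn v)/D = 0.9711009141769056/0.9921985166205568 = 0.9787365107987563

sn(u+v)=0.9935170536 cn(u+v)=-0.1136831751 dn(u+v)=0.9787365108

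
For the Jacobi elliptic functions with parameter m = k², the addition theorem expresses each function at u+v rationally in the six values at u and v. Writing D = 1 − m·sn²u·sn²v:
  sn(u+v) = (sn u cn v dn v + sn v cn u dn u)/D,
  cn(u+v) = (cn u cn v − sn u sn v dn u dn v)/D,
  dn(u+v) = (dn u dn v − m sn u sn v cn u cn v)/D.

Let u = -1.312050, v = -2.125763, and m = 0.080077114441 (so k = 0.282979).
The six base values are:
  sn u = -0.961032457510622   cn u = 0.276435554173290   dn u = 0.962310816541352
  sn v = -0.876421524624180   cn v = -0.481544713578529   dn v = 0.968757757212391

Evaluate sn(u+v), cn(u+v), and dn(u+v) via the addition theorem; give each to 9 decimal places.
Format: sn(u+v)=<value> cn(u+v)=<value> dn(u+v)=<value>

m = k² = 0.080077114441
D = 1 − m·sn²u·sn²v = 0.9431918565180038
sn(u+v) = (sn u·cn v·dn v + sn v·cn u·dn u)/D = 0.215178853282955/0.9431918565180038 = 0.2281390067099754
cn(u+v) = (cn u·cn v − sn u·sn v·dn u·dn v)/D = -0.9183185391255647/0.9431918565180038 = -0.9736285706661374
dn(u+v) = (dn u·dn v − m·sn u·sn v·cn u·cn v)/D = 0.9412242838674159/0.9431918565180038 = 0.9979139210787382

sn(u+v)=0.228139007 cn(u+v)=-0.973628571 dn(u+v)=0.997913921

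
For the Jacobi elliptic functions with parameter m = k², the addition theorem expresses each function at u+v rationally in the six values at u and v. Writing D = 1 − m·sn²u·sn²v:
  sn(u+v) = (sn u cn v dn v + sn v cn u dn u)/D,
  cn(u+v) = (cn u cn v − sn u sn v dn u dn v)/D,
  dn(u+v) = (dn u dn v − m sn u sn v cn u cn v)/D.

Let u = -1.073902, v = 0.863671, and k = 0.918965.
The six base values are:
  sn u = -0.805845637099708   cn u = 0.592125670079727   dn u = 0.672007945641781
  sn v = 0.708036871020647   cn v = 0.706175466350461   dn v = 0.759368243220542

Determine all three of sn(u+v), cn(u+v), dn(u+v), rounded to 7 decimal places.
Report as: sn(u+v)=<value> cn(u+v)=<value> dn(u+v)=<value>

sn(u+v)=-0.2074202 cn(u+v)=0.9782519 dn(u+v)=0.9816655

m = k² = 0.844496671225
D = 1 − m·sn²u·sn²v = 0.725075522537863
sn(u+v) = (sn u·cn v·dn v + sn v·cn u·dn u)/D = -0.1503953000099829/0.725075522537863 = -0.2074201863601447
cn(u+v) = (cn u·cn v − sn u·sn v·dn u·dn v)/D = 0.709306539599391/0.725075522537863 = 0.9782519441791684
dn(u+v) = (dn u·dn v − m·sn u·sn v·cn u·cn v)/D = 0.711781607977757/0.725075522537863 = 0.9816654760133462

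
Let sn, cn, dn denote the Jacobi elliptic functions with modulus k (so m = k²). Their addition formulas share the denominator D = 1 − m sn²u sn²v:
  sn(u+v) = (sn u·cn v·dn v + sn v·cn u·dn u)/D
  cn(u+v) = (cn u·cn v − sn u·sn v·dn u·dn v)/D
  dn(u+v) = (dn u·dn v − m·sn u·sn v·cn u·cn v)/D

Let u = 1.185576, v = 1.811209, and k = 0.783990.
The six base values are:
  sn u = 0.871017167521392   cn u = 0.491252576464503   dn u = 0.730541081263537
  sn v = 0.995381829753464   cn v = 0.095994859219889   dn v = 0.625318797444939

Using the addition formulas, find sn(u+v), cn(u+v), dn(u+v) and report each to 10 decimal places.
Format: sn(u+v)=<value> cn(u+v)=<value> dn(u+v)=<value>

sn(u+v)=0.7611846772 cn(u+v)=-0.6485351858 dn(u+v)=0.8024189055

m = k² = 0.6146403201
D = 1 − m·sn²u·sn²v = 0.537987321623083
sn(u+v) = (sn u·cn v·dn v + sn v·cn u·dn u)/D = 0.4095077057248407/0.537987321623083 = 0.7611846771581435
cn(u+v) = (cn u·cn v − sn u·sn v·dn u·dn v)/D = -0.3489037076030516/0.537987321623083 = -0.6485351858300772
dn(u+v) = (dn u·dn v − m·sn u·sn v·cn u·cn v)/D = 0.4316911978080542/0.537987321623083 = 0.8024189055341709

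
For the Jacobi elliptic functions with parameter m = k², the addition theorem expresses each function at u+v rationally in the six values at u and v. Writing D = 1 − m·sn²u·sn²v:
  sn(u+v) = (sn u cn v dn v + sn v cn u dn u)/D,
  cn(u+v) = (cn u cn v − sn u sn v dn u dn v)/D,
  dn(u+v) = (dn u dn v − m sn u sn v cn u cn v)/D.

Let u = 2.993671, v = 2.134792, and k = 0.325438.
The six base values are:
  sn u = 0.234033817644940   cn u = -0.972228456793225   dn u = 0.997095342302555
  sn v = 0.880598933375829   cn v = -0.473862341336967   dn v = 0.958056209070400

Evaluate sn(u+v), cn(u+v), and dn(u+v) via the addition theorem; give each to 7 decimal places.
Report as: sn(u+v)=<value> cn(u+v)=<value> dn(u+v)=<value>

sn(u+v)=-0.9642423 cn(u+v)=0.2650224 dn(u+v)=0.9494888

m = k² = 0.105909891844
D = 1 − m·sn²u·sn²v = 0.9955016828804417
sn(u+v) = (sn u·cn v·dn v + sn v·cn u·dn u)/D = -0.9599047929209715/0.9955016828804417 = -0.9642422603882777
cn(u+v) = (cn u·cn v − sn u·sn v·dn u·dn v)/D = 0.2638302278836493/0.9955016828804417 = 0.2650223826043847
dn(u+v) = (dn u·dn v − m·sn u·sn v·cn u·cn v)/D = 0.9452176486965966/0.9955016828804417 = 0.9494887501964332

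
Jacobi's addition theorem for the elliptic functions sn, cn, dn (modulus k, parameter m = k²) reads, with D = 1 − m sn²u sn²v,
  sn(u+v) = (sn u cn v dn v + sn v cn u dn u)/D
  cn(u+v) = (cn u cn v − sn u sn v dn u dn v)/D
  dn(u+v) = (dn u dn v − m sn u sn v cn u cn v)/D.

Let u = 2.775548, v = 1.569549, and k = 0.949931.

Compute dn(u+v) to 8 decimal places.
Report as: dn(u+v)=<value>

dn(u+v)=0.75670813

sn u = 0.9982908823679104, cn u = -0.0584406894303867, dn u = 0.3173530660888798
sn v = 0.9324658309432249, cn v = 0.3612581820850029, dn v = 0.4641088037592283
m = k² = 0.902368904761
D = 1 − m·sn²u·sn²v = 0.2180766475416633
dn(u+v) = (dn u·dn v − m·sn u·sn v·cn u·cn v)/D = 0.1650203711140093/0.2180766475416633 = 0.7567081252130966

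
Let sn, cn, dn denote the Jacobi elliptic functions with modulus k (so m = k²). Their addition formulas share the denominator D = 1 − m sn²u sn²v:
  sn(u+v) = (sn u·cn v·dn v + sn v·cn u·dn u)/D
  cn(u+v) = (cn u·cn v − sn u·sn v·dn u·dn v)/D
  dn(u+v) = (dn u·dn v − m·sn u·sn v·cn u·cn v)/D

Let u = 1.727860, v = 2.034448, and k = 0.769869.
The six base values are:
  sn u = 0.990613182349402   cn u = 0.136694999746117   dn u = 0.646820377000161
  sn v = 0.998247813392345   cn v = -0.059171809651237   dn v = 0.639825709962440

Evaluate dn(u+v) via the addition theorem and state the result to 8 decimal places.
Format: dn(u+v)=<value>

dn(u+v)=0.99567088

m = k² = 0.592698277161
D = 1 − m·sn²u·sn²v = 0.4204130398909484
dn(u+v) = (dn u·dn v − m·sn u·sn v·cn u·cn v)/D = 0.4185930193998145/0.4204130398909484 = 0.9956708752620851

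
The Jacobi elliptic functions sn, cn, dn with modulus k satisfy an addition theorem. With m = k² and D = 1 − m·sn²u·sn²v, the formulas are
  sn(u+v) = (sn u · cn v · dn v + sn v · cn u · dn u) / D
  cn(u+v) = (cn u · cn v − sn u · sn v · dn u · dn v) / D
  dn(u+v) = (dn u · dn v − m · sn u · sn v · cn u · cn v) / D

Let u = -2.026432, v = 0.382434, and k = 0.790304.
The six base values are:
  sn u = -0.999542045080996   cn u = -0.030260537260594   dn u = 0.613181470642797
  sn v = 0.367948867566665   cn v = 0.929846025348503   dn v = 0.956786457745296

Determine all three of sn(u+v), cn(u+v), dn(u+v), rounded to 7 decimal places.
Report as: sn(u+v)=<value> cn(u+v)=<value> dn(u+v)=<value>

sn(u+v)=-0.9787730 cn(u+v)=0.2049475 dn(u+v)=0.6337619

m = k² = 0.624580412416
D = 1 − m·sn²u·sn²v = 0.9155177570282745
sn(u+v) = (sn u·cn v·dn v + sn v·cn u·dn u)/D = -0.8960840238975379/0.9155177570282745 = -0.9787729588186061
cn(u+v) = (cn u·cn v − sn u·sn v·dn u·dn v)/D = 0.187633114214094/0.9155177570282745 = 0.2049475422772158
dn(u+v) = (dn u·dn v − m·sn u·sn v·cn u·cn v)/D = 0.5802202746050656/0.9155177570282745 = 0.633761901558777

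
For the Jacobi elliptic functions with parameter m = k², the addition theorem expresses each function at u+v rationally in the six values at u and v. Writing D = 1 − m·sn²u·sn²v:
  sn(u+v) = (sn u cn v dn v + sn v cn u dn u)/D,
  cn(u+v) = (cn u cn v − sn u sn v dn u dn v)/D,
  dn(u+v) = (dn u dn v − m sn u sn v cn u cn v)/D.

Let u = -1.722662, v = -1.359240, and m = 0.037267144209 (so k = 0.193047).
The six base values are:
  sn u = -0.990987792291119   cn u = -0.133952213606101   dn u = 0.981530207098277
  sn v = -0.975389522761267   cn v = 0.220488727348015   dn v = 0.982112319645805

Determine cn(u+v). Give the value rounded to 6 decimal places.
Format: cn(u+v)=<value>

cn(u+v)=-0.995990

m = k² = 0.037267144209
D = 1 − m·sn²u·sn²v = 0.9651807914241325
cn(u+v) = (cn u·cn v − sn u·sn v·dn u·dn v)/D = -0.9613103083123479/0.9651807914241325 = -0.9959898879607067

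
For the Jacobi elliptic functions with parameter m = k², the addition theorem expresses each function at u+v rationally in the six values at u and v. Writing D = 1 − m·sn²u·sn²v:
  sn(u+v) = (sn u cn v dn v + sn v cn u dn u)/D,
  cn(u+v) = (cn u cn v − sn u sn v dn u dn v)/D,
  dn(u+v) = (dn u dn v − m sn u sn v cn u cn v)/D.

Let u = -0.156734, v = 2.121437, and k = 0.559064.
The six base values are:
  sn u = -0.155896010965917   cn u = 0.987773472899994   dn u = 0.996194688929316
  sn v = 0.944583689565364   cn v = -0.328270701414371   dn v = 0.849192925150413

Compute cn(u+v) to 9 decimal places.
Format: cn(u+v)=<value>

m = k² = 0.312552556096
D = 1 − m·sn²u·sn²v = 0.9932224310453651
cn(u+v) = (cn u·cn v − sn u·sn v·dn u·dn v)/D = -0.1996834853132211/0.9932224310453651 = -0.2010460890447818

cn(u+v)=-0.201046089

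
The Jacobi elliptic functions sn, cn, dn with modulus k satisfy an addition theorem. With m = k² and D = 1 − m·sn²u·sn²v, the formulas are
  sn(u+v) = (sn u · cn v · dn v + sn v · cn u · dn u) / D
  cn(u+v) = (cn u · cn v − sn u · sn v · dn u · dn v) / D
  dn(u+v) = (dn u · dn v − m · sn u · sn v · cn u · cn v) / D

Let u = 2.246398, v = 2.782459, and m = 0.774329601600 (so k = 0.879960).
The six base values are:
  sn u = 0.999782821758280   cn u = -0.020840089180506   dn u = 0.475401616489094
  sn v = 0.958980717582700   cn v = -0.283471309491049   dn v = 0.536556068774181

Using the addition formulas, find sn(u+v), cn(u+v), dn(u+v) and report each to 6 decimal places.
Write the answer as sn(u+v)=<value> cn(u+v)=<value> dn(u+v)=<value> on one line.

m = k² = 0.7743296016
D = 1 − m·sn²u·sn²v = 0.2882016898973394
sn(u+v) = (sn u·cn v·dn v + sn v·cn u·dn u)/D = -0.1615662361498556/0.2882016898973394 = -0.5606012796365189
cn(u+v) = (cn u·cn v − sn u·sn v·dn u·dn v)/D = -0.238655746622727/0.2882016898973394 = -0.8280858682950081
dn(u+v) = (dn u·dn v − m·sn u·sn v·cn u·cn v)/D = 0.2506938096357117/0.2882016898973394 = 0.8698554464583869

sn(u+v)=-0.560601 cn(u+v)=-0.828086 dn(u+v)=0.869855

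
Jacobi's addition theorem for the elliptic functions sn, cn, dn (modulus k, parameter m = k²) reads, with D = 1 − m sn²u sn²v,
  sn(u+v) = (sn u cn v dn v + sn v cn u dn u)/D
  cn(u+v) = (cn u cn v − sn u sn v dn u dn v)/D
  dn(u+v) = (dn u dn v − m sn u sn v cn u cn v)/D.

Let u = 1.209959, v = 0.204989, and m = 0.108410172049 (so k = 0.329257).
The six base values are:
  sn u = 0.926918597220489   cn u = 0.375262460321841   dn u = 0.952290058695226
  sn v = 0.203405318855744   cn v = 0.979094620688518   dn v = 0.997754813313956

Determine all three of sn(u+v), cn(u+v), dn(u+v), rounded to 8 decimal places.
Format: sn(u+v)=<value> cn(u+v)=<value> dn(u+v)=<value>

sn(u+v)=0.98197632 cn(u+v)=0.18900400 dn(u+v)=0.94628881

m = k² = 0.108410172049
D = 1 − m·sn²u·sn²v = 0.996146300600557
sn(u+v) = (sn u·cn v·dn v + sn v·cn u·dn u)/D = 0.9781920757846243/0.996146300600557 = 0.9819763173289822
cn(u+v) = (cn u·cn v − sn u·sn v·dn u·dn v)/D = 0.1882756358967966/0.996146300600557 = 0.1890040005000159
dn(u+v) = (dn u·dn v − m·sn u·sn v·cn u·cn v)/D = 0.9426420972306436/0.996146300600557 = 0.9462888098488577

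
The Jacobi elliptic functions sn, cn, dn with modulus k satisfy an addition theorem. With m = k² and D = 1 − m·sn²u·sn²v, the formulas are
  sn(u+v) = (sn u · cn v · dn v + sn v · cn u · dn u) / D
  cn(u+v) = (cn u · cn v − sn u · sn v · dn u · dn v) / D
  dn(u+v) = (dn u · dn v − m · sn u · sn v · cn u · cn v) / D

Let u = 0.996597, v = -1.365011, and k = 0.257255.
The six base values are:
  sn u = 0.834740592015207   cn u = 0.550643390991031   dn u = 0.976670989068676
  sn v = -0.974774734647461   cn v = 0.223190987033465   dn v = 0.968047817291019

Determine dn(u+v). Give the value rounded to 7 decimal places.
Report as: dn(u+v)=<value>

dn(u+v)=0.9957110

m = k² = 0.066180135025
D = 1 − m·sn²u·sn²v = 0.9561833426735838
dn(u+v) = (dn u·dn v − m·sn u·sn v·cn u·cn v)/D = 0.952082276583828/0.9561833426735838 = 0.9957110044625033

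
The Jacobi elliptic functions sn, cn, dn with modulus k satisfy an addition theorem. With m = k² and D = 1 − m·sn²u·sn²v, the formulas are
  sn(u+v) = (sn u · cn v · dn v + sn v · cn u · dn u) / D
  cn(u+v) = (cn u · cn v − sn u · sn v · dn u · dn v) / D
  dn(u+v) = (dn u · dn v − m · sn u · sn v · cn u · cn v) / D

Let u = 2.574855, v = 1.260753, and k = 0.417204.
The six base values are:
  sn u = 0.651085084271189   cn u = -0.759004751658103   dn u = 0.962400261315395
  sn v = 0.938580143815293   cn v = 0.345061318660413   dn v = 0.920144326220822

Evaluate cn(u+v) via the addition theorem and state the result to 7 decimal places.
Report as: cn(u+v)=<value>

cn(u+v)=-0.8588848

m = k² = 0.174059177616
D = 1 − m·sn²u·sn²v = 0.9349997324715461
cn(u+v) = (cn u·cn v − sn u·sn v·dn u·dn v)/D = -0.8030570811354208/0.9349997324715461 = -0.8588848245043315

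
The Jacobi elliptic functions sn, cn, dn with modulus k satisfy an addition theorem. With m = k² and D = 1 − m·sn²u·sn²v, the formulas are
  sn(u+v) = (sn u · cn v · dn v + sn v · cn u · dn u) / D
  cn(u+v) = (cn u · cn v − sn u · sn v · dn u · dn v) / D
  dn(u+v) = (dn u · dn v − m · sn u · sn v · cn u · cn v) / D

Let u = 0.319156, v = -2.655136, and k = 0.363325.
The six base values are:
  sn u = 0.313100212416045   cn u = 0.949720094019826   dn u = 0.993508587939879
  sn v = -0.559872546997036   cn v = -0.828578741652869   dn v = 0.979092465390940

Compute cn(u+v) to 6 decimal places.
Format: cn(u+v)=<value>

m = k² = 0.132005055625
D = 1 − m·sn²u·sn²v = 0.9959436480062576
cn(u+v) = (cn u·cn v − sn u·sn v·dn u·dn v)/D = -0.6164008075358944/0.9959436480062576 = -0.618911329742244

cn(u+v)=-0.618911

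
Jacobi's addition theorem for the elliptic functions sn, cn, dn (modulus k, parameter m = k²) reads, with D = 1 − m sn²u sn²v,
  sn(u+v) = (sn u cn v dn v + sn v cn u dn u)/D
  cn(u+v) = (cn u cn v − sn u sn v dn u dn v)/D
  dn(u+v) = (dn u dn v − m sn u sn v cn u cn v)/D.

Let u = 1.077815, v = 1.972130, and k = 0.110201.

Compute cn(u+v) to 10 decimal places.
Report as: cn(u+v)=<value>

sn u = 0.8799745624927386, cn u = 0.4750208094028233, dn u = 0.9952869075981562
sn v = 0.9232894315188652, cn v = -0.3841049669629003, dn v = 0.994810264723643
m = k² = 0.012144260401
D = 1 − m·sn²u·sn²v = 0.9919834586684759
cn(u+v) = (cn u·cn v − sn u·sn v·dn u·dn v)/D = -0.9869031762396954/0.9919834586684759 = -0.99487866215471

cn(u+v)=-0.9948786622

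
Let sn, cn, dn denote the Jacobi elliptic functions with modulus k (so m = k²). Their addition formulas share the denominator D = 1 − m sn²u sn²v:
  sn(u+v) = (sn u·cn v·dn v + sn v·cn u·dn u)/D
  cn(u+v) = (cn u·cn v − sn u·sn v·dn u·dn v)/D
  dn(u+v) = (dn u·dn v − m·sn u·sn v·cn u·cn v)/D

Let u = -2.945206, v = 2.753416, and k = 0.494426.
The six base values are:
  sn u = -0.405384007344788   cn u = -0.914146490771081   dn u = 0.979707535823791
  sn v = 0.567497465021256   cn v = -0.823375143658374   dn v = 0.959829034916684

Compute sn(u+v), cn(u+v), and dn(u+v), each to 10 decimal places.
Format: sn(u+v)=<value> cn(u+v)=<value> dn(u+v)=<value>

sn(u+v)=-0.1903364038 cn(u+v)=0.9817189279 dn(u+v)=0.9955620635

m = k² = 0.244457069476
D = 1 − m·sn²u·sn²v = 0.9870621033980596
sn(u+v) = (sn u·cn v·dn v + sn v·cn u·dn u)/D = -0.1878738510907034/0.9870621033980596 = -0.1903364038026877
cn(u+v) = (cn u·cn v − sn u·sn v·dn u·dn v)/D = 0.9690175499138031/0.9870621033980596 = 0.9817189278950774
dn(u+v) = (dn u·dn v − m·sn u·sn v·cn u·cn v)/D = 0.9826815844901705/0.9870621033980596 = 0.9955620635289221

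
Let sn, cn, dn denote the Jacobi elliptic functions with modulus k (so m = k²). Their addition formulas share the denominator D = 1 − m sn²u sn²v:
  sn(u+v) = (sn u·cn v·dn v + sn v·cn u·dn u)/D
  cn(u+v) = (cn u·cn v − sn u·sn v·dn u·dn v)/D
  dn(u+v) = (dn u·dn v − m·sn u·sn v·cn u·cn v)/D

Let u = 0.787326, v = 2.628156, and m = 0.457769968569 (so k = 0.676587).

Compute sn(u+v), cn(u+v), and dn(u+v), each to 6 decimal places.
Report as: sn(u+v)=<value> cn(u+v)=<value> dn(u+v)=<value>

sn(u+v)=0.221534 cn(u+v)=-0.975153 dn(u+v)=0.988703

sn u = 0.6850618537346416, cn u = 0.7284849048248402, dn u = 0.8860948558113138
sn v = 0.8120569346625513, cn v = -0.5835782165798008, dn v = 0.8355416148119538
m = k² = 0.457769968569
D = 1 − m·sn²u·sn²v = 0.8583293692307633
sn(u+v) = (sn u·cn v·dn v + sn v·cn u·dn u)/D = 0.1901493921345604/0.8583293692307633 = 0.2215342955175502
cn(u+v) = (cn u·cn v − sn u·sn v·dn u·dn v)/D = -0.8370020996120244/0.8583293692307633 = -0.9751525808351956
dn(u+v) = (dn u·dn v − m·sn u·sn v·cn u·cn v)/D = 0.8486329081845592/0.8583293692307633 = 0.9887031000058938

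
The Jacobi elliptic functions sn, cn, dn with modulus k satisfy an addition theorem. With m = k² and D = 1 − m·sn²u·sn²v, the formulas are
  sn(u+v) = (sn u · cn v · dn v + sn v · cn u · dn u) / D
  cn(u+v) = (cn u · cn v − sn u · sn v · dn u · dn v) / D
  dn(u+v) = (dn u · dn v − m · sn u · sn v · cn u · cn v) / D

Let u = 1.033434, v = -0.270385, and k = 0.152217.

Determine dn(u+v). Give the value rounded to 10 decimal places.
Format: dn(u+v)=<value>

dn(u+v)=0.9944686879

sn u = 0.8572968702985919, cn u = 0.5148223734223673, dn u = 0.9914489466509223
sn v = -0.2670299803809222, cn v = 0.9636882221848331, dn v = 0.9991735894390902
m = k² = 0.023170015089
D = 1 − m·sn²u·sn²v = 0.9987857479626144
dn(u+v) = (dn u·dn v − m·sn u·sn v·cn u·cn v)/D = 0.9932611522636114/0.9987857479626144 = 0.9944686878940028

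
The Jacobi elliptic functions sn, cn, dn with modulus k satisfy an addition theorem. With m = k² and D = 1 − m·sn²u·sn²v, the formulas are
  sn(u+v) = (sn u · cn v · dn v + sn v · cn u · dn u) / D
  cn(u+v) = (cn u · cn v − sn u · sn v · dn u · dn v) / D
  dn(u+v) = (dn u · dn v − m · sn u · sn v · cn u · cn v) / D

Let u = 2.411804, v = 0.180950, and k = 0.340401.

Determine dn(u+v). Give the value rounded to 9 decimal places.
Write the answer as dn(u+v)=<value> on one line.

dn(u+v)=0.979033580

sn u = 0.7296007686080918, cn u = -0.6838733204669427, dn u = 0.9686686143253161
sn v = 0.1798523452578438, cn v = 0.9836936179040979, dn v = 0.9981241790151124
m = k² = 0.115872840801
D = 1 − m·sn²u·sn²v = 0.9980048092124306
dn(u+v) = (dn u·dn v − m·sn u·sn v·cn u·cn v)/D = 0.977080221046703/0.9980048092124306 = 0.9790335798258928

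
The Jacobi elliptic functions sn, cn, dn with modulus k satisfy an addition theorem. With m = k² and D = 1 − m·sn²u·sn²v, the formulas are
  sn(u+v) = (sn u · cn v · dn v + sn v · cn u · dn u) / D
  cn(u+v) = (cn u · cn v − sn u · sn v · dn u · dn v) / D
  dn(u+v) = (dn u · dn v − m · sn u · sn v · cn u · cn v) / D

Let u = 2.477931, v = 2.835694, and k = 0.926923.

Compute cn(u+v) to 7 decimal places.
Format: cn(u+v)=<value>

sn u = 0.9997489573384583, cn u = -0.0224058541605883, dn u = 0.3758258675608765
sn v = 0.9871369733060249, cn v = -0.159876814867636, dn v = 0.4034539187873055
m = k² = 0.859186247929
D = 1 − m·sn²u·sn²v = 0.1631953701730854
cn(u+v) = (cn u·cn v − sn u·sn v·dn u·dn v)/D = -0.1460582664815219/0.1631953701730854 = -0.8949902581587466

cn(u+v)=-0.8949903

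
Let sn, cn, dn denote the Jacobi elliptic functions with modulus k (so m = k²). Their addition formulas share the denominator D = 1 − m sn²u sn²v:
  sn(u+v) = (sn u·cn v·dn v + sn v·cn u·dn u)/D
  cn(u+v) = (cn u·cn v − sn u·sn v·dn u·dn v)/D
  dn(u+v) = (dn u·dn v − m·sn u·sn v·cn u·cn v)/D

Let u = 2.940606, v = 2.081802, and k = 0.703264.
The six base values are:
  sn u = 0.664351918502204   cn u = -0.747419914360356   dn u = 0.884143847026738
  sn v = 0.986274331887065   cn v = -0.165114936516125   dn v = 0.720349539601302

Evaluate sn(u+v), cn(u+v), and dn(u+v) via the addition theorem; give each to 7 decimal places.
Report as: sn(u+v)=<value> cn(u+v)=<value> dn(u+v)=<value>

sn(u+v)=-0.9277776 cn(u+v)=-0.3731336 dn(u+v)=0.7578123

m = k² = 0.494580253696
D = 1 − m·sn²u·sn²v = 0.7876615605709943
sn(u+v) = (sn u·cn v·dn v + sn v·cn u·dn u)/D = -0.7307747586456552/0.7876615605709943 = -0.9277776080832222
cn(u+v) = (cn u·cn v − sn u·sn v·dn u·dn v)/D = -0.2939030216372718/0.7876615605709943 = -0.3731336354972237
dn(u+v) = (dn u·dn v − m·sn u·sn v·cn u·cn v)/D = 0.5968996370044826/0.7876615605709943 = 0.7578123230639515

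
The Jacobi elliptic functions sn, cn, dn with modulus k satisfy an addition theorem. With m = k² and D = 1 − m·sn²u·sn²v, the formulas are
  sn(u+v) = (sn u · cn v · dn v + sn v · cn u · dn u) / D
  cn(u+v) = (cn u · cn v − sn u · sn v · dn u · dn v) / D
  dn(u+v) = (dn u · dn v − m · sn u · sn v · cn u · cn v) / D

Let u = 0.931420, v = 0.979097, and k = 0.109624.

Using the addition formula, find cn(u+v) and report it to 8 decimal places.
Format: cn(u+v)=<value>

sn u = 0.8016561082747488, cn u = 0.5977854833180413, dn u = 0.9961310023875735
sn v = 0.8291282502994909, cn v = 0.5590584446686274, dn v = 0.9958607230662577
m = k² = 0.012017421376
D = 1 − m·sn²u·sn²v = 0.9946907774886089
cn(u+v) = (cn u·cn v − sn u·sn v·dn u·dn v)/D = -0.3251664428290902/0.9946907774886089 = -0.3269020384908655

cn(u+v)=-0.32690204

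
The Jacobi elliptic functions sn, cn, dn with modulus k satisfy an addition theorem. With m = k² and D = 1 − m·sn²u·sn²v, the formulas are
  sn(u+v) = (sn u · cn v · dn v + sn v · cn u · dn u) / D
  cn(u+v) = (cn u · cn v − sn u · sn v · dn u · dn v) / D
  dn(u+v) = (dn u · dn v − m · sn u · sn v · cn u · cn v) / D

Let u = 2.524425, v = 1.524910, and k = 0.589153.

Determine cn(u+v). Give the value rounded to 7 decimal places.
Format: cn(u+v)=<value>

cn(u+v)=-0.8501153

sn u = 0.7945220049757133, cn u = -0.6072353609675351, dn u = 0.8836781368984121
sn v = 0.9844978874502775, cn v = 0.1753964355565434, dn v = 0.8146023166539847
m = k² = 0.347101257409
D = 1 − m·sn²u·sn²v = 0.7876278206308532
cn(u+v) = (cn u·cn v − sn u·sn v·dn u·dn v)/D = -0.6695744291750063/0.7876278206308532 = -0.8501152595634679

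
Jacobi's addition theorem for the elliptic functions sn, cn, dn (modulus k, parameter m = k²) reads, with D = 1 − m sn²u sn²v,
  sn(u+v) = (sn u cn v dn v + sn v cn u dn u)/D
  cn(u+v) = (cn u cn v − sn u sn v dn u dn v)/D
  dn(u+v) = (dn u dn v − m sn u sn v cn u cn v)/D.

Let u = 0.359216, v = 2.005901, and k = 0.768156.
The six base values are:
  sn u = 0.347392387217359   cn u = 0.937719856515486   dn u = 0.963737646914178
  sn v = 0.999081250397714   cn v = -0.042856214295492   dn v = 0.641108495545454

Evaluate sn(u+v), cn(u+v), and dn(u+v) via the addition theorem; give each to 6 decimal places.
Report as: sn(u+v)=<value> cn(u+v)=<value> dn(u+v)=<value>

m = k² = 0.590063640336
D = 1 − m·sn²u·sn²v = 0.9289210398266303
sn(u+v) = (sn u·cn v·dn v + sn v·cn u·dn u)/D = 0.8933408656792733/0.9289210398266303 = 0.961697310511992
cn(u+v) = (cn u·cn v − sn u·sn v·dn u·dn v)/D = -0.2546299195695482/0.9289210398266303 = -0.2741136314633063
dn(u+v) = (dn u·dn v − m·sn u·sn v·cn u·cn v)/D = 0.6260905263673206/0.9289210398266303 = 0.6739975730167242

sn(u+v)=0.961697 cn(u+v)=-0.274114 dn(u+v)=0.673998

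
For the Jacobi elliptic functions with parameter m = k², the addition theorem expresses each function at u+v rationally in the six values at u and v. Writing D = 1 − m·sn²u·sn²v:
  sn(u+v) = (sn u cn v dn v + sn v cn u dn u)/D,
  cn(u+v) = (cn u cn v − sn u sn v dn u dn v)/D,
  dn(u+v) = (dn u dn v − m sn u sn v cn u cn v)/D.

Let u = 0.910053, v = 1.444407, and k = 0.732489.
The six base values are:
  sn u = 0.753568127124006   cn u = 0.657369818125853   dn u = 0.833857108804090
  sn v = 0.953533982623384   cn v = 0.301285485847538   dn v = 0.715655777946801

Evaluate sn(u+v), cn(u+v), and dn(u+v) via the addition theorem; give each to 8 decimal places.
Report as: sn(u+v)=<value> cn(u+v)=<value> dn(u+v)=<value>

m = k² = 0.536540135121
D = 1 − m·sn²u·sn²v = 0.7229745892592408
sn(u+v) = (sn u·cn v·dn v + sn v·cn u·dn u)/D = 0.6851639044152518/0.7229745892592408 = 0.9477012257336322
cn(u+v) = (cn u·cn v − sn u·sn v·dn u·dn v)/D = -0.2307437557140292/0.7229745892592408 = -0.3191588738277083
dn(u+v) = (dn u·dn v − m·sn u·sn v·cn u·cn v)/D = 0.5203976535510267/0.7229745892592408 = 0.7198007527266287

sn(u+v)=0.94770123 cn(u+v)=-0.31915887 dn(u+v)=0.71980075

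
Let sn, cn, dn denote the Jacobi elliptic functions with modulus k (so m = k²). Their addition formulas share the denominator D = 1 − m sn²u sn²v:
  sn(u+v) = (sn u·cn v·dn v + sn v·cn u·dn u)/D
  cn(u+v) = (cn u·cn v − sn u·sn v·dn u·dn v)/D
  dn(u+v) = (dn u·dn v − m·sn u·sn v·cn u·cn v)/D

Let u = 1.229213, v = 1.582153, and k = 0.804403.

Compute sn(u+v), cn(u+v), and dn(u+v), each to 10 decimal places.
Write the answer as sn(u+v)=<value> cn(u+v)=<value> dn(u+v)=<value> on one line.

sn(u+v)=0.8715564252 cn(u+v)=-0.4902952149 dn(u+v)=0.7130800682

sn u = 0.8826754952331118, cn u = 0.4699829466214501, dn u = 0.7041746374332435
sn v = 0.967573320789541, cn v = 0.2525903182948625, dn v = 0.6278691885892777
m = k² = 0.647064186409
D = 1 − m·sn²u·sn²v = 0.5280268716897618
sn(u+v) = (sn u·cn v·dn v + sn v·cn u·dn u)/D = 0.460205212688887/0.5280268716897618 = 0.8715564251799614
cn(u+v) = (cn u·cn v − sn u·sn v·dn u·dn v)/D = -0.2588890485139386/0.5280268716897618 = -0.4902952148731683
dn(u+v) = (dn u·dn v − m·sn u·sn v·cn u·cn v)/D = 0.3765254376718193/0.5280268716897618 = 0.713080068192143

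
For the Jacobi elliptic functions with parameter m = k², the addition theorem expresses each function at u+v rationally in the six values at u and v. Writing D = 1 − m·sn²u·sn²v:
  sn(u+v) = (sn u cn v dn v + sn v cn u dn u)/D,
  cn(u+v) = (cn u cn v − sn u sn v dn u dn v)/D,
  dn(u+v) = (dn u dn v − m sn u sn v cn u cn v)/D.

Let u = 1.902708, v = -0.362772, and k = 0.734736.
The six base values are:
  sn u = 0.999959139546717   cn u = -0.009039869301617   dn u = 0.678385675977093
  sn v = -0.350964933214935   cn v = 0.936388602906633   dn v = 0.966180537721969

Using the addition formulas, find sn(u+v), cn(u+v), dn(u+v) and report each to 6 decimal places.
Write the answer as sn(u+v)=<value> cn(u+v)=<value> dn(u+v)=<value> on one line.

sn(u+v)=0.971426 cn(u+v)=0.237344 dn(u+v)=0.700409

m = k² = 0.539836989696
D = 1 − m·sn²u·sn²v = 0.9335102654071493
sn(u+v) = (sn u·cn v·dn v + sn v·cn u·dn u)/D = 0.9068357753022073/0.9335102654071493 = 0.9714256060234025
cn(u+v) = (cn u·cn v − sn u·sn v·dn u·dn v)/D = 0.2215632917533292/0.9335102654071493 = 0.2373442477964553
dn(u+v) = (dn u·dn v − m·sn u·sn v·cn u·cn v)/D = 0.6538393233115039/0.9335102654071493 = 0.7004093554625591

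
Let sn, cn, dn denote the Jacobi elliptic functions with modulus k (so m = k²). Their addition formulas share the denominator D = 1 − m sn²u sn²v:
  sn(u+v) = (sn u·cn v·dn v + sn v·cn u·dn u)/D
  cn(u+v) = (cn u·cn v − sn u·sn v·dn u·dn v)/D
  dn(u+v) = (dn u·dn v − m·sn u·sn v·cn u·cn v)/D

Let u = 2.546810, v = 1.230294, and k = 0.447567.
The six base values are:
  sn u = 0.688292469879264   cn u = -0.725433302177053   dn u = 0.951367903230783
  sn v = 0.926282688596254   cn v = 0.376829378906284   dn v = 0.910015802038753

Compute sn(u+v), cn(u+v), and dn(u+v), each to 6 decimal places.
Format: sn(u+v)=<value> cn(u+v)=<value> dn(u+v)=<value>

m = k² = 0.200316219489
D = 1 − m·sn²u·sn²v = 0.9185765974396945
sn(u+v) = (sn u·cn v·dn v + sn v·cn u·dn u)/D = -0.4032479369347503/0.9185765974396945 = -0.4389921733894641
cn(u+v) = (cn u·cn v − sn u·sn v·dn u·dn v)/D = -0.8253327006254836/0.9185765974396945 = -0.8984908857093625
dn(u+v) = (dn u·dn v − m·sn u·sn v·cn u·cn v)/D = 0.900671841201125/0.9185765974396945 = 0.9805081511019609

sn(u+v)=-0.438992 cn(u+v)=-0.898491 dn(u+v)=0.980508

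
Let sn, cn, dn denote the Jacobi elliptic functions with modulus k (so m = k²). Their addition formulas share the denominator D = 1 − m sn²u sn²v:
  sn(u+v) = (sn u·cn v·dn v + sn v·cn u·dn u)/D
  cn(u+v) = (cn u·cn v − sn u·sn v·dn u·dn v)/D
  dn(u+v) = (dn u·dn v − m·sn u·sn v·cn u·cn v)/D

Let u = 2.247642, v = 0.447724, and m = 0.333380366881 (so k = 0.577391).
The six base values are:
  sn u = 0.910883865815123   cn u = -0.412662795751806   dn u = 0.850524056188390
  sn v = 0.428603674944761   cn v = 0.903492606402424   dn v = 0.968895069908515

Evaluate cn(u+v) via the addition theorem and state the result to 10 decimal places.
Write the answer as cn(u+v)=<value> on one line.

cn(u+v)=-0.7317432104

m = k² = 0.333380366881
D = 1 − m·sn²u·sn²v = 0.9491866508729743
cn(u+v) = (cn u·cn v − sn u·sn v·dn u·dn v)/D = -0.6945608871934838/0.9491866508729743 = -0.7317432104156657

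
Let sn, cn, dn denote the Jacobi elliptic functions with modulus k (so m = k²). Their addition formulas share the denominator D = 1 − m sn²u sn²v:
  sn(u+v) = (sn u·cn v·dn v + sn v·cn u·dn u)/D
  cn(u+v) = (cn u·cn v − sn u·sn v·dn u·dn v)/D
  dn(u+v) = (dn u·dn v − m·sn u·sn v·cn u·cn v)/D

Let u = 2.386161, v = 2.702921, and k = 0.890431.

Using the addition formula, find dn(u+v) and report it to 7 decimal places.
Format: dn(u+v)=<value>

dn(u+v)=0.8731134

sn u = 0.9978153877348032, cn u = -0.06606399927074018, dn u = 0.4589042011127686
sn v = 0.976761593956376, cn v = -0.2143286928336932, dn v = 0.4935123248566775
m = k² = 0.792867365761
D = 1 − m·sn²u·sn²v = 0.2468558852324546
dn(u+v) = (dn u·dn v − m·sn u·sn v·cn u·cn v)/D = 0.2155331870468662/0.2468558852324546 = 0.8731134234207419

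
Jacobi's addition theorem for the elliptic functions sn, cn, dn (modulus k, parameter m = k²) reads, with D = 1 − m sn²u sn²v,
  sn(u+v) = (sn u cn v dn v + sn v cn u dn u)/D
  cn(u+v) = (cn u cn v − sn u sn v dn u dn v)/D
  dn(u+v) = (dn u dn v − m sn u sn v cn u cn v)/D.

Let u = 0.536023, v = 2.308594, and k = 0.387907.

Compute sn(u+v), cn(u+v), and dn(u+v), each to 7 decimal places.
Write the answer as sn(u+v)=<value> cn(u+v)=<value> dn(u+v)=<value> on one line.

sn u = 0.5075876584617093, cn u = 0.8616001212728322, dn u = 0.980424218312454
sn v = 0.8098202687364455, cn v = -0.5866780482885236, dn v = 0.9493783400572238
m = k² = 0.150471840649
D = 1 − m·sn²u·sn²v = 0.9745753708779571
sn(u+v) = (sn u·cn v·dn v + sn v·cn u·dn u)/D = 0.4013665260160674/0.9745753708779571 = 0.4118373375827175
cn(u+v) = (cn u·cn v − sn u·sn v·dn u·dn v)/D = -0.8880889962811729/0.9745753708779571 = -0.9112573771294138
dn(u+v) = (dn u·dn v − m·sn u·sn v·cn u·cn v)/D = 0.9620586671716059/0.9745753708779571 = 0.9871567617237491

sn(u+v)=0.4118373 cn(u+v)=-0.9112574 dn(u+v)=0.9871568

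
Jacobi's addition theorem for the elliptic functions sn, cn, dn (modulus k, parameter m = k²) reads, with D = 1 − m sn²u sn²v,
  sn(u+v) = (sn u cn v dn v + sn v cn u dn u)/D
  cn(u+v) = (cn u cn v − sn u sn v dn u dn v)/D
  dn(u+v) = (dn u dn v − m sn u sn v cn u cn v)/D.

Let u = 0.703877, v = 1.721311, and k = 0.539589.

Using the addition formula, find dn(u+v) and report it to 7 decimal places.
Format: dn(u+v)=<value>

dn(u+v)=0.8979845

sn u = 0.6354736456477078, cn u = 0.7721225587218726, dn u = 0.939373887675869
sn v = 0.9999441065308132, cn v = -0.01057278649617564, dn v = 0.841947894848328
m = k² = 0.291156288921
D = 1 − m·sn²u·sn²v = 0.8824364440191794
dn(u+v) = (dn u·dn v − m·sn u·sn v·cn u·cn v)/D = 0.7924142086772215/0.8824364440191794 = 0.8979844543455853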